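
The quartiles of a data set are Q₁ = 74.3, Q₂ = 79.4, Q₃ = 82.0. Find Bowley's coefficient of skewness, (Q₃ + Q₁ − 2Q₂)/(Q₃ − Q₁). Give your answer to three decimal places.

numerator: Q₃ + Q₁ − 2Q₂ = 82.0 + 74.3 − 2×79.4 = -2.5000
denominator: Q₃ − Q₁ = 82.0 − 74.3 = 7.7000
Bowley skewness = -2.5000 / 7.7000 ≈ -0.325

-0.325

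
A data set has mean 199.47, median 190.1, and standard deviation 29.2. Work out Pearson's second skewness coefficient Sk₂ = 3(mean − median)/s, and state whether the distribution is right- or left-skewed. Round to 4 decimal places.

Sk₂ = 3(199.47 − 190.1) / 29.2 = 3 × 9.3700 / 29.2
    = 28.1100 / 29.2 ≈ 0.9627
Sk₂ > 0 ⇒ mean > median ⇒ right-skewed (positive skew).

0.9627, right-skewed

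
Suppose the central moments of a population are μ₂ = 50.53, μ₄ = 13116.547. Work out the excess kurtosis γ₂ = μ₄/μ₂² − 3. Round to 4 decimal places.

2.1371

μ₂² = 50.53² = 2553.28090
μ₄/μ₂² = 13116.547 / 2553.28090 = 5.13713
γ₂ = 5.13713 − 3 ≈ 2.1371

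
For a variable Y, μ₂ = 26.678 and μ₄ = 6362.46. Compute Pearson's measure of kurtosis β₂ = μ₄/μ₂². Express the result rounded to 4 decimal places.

μ₂² = 26.678² = 711.71568
μ₄/μ₂² = 6362.46 / 711.71568 = 8.93961
β₂ ≈ 8.9396

8.9396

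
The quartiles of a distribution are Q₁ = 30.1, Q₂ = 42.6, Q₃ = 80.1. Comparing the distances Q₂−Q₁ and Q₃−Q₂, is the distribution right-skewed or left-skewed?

right-skewed

Q₂ − Q₁ = 12.5;  Q₃ − Q₂ = 37.5
Q₃ − Q₂ > Q₂ − Q₁ ⇒ the upper half is more spread out ⇒ right-skewed.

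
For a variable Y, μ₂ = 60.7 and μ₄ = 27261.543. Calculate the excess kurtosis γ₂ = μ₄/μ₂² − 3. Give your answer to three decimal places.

μ₂² = 60.7² = 3684.49000
μ₄/μ₂² = 27261.543 / 3684.49000 = 7.39900
γ₂ = 7.39900 − 3 ≈ 4.399

4.399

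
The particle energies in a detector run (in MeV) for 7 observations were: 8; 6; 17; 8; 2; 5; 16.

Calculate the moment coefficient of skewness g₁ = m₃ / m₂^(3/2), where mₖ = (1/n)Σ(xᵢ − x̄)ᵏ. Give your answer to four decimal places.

0.5097

x̄ = (8 + 6 + 17 + 8 + 2 + 5 + 16) / 7 = 8.8571
deviations (xᵢ − x̄): -0.8571, -2.8571, 8.1429, -0.8571, -6.8571, -3.8571, 7.1429
Σ(xᵢ − x̄)² = 188.8571 ⇒ m₂ = 188.8571/7 = 26.97959
Σ(xᵢ − x̄)³ = 499.9592 ⇒ m₃ = 499.9592/7 = 71.42274
m₂^(3/2) = 26.97959^(1.5) = 140.13708
g₁ = m₃ / m₂^(3/2) = 71.42274 / 140.13708 ≈ 0.5097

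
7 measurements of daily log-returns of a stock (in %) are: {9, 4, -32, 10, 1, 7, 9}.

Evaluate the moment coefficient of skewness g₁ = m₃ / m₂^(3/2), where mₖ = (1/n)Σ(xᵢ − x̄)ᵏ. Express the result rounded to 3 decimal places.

x̄ = (9 + 4 - 32 + 10 + 1 + 7 + 9) / 7 = 1.1429
deviations (xᵢ − x̄): 7.8571, 2.8571, -33.1429, 8.8571, -0.1429, 5.8571, 7.8571
Σ(xᵢ − x̄)² = 1342.8571 ⇒ m₂ = 1342.8571/7 = 191.83673
Σ(xᵢ − x̄)³ = -34516.5306 ⇒ m₃ = -34516.5306/7 = -4930.93294
m₂^(3/2) = 191.83673^(1.5) = 2657.03736
g₁ = m₃ / m₂^(3/2) = -4930.93294 / 2657.03736 ≈ -1.856

-1.856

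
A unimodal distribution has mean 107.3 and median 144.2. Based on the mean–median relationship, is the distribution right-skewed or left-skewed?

mean − median = 107.3 − 144.2 = -36.9
mean < median ⇒ the longer tail is on the left ⇒ left-skewed (negatively skewed).

left-skewed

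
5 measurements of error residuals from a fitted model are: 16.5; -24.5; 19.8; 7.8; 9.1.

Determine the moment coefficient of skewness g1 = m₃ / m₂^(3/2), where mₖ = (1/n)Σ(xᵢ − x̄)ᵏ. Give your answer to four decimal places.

x̄ = (16.5 - 24.5 + 19.8 + 7.8 + 9.1) / 5 = 5.7400
deviations (xᵢ − x̄): 10.7600, -30.2400, 14.0600, 2.0600, 3.3600
Σ(xᵢ − x̄)² = 1243.4520 ⇒ m₂ = 1243.4520/5 = 248.69040
Σ(xᵢ − x̄)³ = -23581.3246 ⇒ m₃ = -23581.3246/5 = -4716.26491
m₂^(3/2) = 248.69040^(1.5) = 3921.82790
g1 = m₃ / m₂^(3/2) = -4716.26491 / 3921.82790 ≈ -1.2026

-1.2026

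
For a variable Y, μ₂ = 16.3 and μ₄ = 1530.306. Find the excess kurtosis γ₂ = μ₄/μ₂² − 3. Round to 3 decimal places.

μ₂² = 16.3² = 265.69000
μ₄/μ₂² = 1530.306 / 265.69000 = 5.75974
γ₂ = 5.75974 − 3 ≈ 2.760

2.760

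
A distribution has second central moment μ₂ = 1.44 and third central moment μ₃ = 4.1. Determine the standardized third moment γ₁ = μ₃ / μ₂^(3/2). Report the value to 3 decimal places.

2.373

σ = √μ₂ = √1.44 = 1.20000
σ³ = μ₂^(3/2) = 1.72800
γ₁ = μ₃/σ³ = 4.1 / 1.72800 ≈ 2.373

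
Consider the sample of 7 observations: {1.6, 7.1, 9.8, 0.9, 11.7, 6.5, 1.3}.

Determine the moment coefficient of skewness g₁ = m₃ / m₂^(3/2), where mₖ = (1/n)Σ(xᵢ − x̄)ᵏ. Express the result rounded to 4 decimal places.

0.1567

x̄ = (1.6 + 7.1 + 9.8 + 0.9 + 11.7 + 6.5 + 1.3) / 7 = 5.5571
deviations (xᵢ − x̄): -3.9571, 1.5429, 4.2429, -4.6571, 6.1429, 0.9429, -4.2571
Σ(xᵢ − x̄)² = 114.4771 ⇒ m₂ = 114.4771/7 = 16.35388
Σ(xᵢ − x̄)³ = 72.5620 ⇒ m₃ = 72.5620/7 = 10.36601
m₂^(3/2) = 16.35388^(1.5) = 66.13496
g₁ = m₃ / m₂^(3/2) = 10.36601 / 66.13496 ≈ 0.1567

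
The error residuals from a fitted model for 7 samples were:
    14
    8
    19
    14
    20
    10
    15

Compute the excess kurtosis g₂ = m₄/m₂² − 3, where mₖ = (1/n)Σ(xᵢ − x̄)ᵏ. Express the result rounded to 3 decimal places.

-1.118

x̄ = 14.2857
Σ(xᵢ − x̄)² = 113.4286 ⇒ m₂ = 16.20408
Σ(xᵢ − x̄)⁴ = 3458.8397 ⇒ m₄ = 494.11995
m₂² = 262.57226
g₂ = m₄/m₂² − 3 = 1.88184 − 3 ≈ -1.118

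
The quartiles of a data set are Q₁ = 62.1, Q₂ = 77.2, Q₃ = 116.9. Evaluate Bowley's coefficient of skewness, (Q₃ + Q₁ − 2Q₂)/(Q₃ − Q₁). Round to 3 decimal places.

0.449

numerator: Q₃ + Q₁ − 2Q₂ = 116.9 + 62.1 − 2×77.2 = 24.6000
denominator: Q₃ − Q₁ = 116.9 − 62.1 = 54.8000
Bowley skewness = 24.6000 / 54.8000 ≈ 0.449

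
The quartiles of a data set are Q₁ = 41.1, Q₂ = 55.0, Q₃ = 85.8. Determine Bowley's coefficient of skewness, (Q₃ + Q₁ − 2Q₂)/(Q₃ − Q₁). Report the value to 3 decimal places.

0.378

numerator: Q₃ + Q₁ − 2Q₂ = 85.8 + 41.1 − 2×55.0 = 16.9000
denominator: Q₃ − Q₁ = 85.8 − 41.1 = 44.7000
Bowley skewness = 16.9000 / 44.7000 ≈ 0.378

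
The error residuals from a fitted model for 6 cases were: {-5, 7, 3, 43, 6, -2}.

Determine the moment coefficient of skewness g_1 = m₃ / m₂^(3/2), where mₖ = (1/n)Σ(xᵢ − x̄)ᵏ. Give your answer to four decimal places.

x̄ = (-5 + 7 + 3 + 43 + 6 - 2) / 6 = 8.6667
deviations (xᵢ − x̄): -13.6667, -1.6667, -5.6667, 34.3333, -2.6667, -10.6667
Σ(xᵢ − x̄)² = 1521.3333 ⇒ m₂ = 1521.3333/6 = 253.55556
Σ(xᵢ − x̄)³ = 36499.5556 ⇒ m₃ = 36499.5556/6 = 6083.25926
m₂^(3/2) = 253.55556^(1.5) = 4037.47360
g_1 = m₃ / m₂^(3/2) = 6083.25926 / 4037.47360 ≈ 1.5067

1.5067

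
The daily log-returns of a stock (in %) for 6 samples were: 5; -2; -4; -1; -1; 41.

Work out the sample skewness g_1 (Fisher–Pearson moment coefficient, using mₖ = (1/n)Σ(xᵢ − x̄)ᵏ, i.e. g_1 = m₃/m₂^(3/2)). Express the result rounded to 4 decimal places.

x̄ = (5 - 2 - 4 - 1 - 1 + 41) / 6 = 6.3333
deviations (xᵢ − x̄): -1.3333, -8.3333, -10.3333, -7.3333, -7.3333, 34.6667
Σ(xᵢ − x̄)² = 1487.3333 ⇒ m₂ = 1487.3333/6 = 247.88889
Σ(xᵢ − x̄)³ = 39188.4444 ⇒ m₃ = 39188.4444/6 = 6531.40741
m₂^(3/2) = 247.88889^(1.5) = 3902.88353
g_1 = m₃ / m₂^(3/2) = 6531.40741 / 3902.88353 ≈ 1.6735

1.6735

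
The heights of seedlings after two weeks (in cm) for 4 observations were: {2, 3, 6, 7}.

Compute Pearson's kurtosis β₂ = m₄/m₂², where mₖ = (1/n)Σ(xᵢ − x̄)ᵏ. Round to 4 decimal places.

1.2215

x̄ = 4.5000
Σ(xᵢ − x̄)² = 17.0000 ⇒ m₂ = 4.25000
Σ(xᵢ − x̄)⁴ = 88.2500 ⇒ m₄ = 22.06250
m₂² = 18.06250
β₂ = m₄/m₂² = 22.06250 / 18.06250 ≈ 1.2215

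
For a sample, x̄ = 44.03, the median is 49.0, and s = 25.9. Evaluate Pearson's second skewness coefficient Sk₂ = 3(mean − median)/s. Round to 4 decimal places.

Sk₂ = 3(44.03 − 49.0) / 25.9 = 3 × -4.9700 / 25.9
    = -14.9100 / 25.9 ≈ -0.5757

-0.5757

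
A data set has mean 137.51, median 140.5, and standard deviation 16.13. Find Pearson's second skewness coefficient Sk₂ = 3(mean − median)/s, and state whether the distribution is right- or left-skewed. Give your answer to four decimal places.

-0.5561, left-skewed

Sk₂ = 3(137.51 − 140.5) / 16.13 = 3 × -2.9900 / 16.13
    = -8.9700 / 16.13 ≈ -0.5561
Sk₂ < 0 ⇒ mean < median ⇒ left-skewed (negative skew).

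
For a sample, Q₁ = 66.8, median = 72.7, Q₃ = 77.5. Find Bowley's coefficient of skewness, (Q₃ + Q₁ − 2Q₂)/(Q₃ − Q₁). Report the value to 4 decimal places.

numerator: Q₃ + Q₁ − 2Q₂ = 77.5 + 66.8 − 2×72.7 = -1.1000
denominator: Q₃ − Q₁ = 77.5 − 66.8 = 10.7000
Bowley skewness = -1.1000 / 10.7000 ≈ -0.1028

-0.1028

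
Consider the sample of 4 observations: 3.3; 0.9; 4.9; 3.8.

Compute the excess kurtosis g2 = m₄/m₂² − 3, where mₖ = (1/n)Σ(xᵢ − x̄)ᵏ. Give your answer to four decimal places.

-0.9632

x̄ = 3.2250
Σ(xᵢ − x̄)² = 8.5475 ⇒ m₂ = 2.13688
Σ(xᵢ − x̄)⁴ = 37.2017 ⇒ m₄ = 9.30041
m₂² = 4.56623
g2 = m₄/m₂² − 3 = 2.03678 − 3 ≈ -0.9632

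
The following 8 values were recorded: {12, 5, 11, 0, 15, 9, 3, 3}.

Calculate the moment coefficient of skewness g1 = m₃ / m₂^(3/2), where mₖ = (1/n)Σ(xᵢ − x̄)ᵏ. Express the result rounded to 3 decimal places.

0.089

x̄ = (12 + 5 + 11 + 0 + 15 + 9 + 3 + 3) / 8 = 7.2500
deviations (xᵢ − x̄): 4.7500, -2.2500, 3.7500, -7.2500, 7.7500, 1.7500, -4.2500, -4.2500
Σ(xᵢ − x̄)² = 193.5000 ⇒ m₂ = 193.5000/8 = 24.18750
Σ(xᵢ − x̄)³ = 84.7500 ⇒ m₃ = 84.7500/8 = 10.59375
m₂^(3/2) = 24.18750^(1.5) = 118.95603
g1 = m₃ / m₂^(3/2) = 10.59375 / 118.95603 ≈ 0.089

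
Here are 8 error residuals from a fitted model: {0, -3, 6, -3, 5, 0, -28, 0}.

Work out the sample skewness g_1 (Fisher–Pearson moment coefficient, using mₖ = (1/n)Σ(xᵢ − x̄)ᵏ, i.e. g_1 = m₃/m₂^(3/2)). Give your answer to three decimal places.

x̄ = (0 - 3 + 6 - 3 + 5 + 0 - 28 + 0) / 8 = -2.8750
deviations (xᵢ − x̄): 2.8750, -0.1250, 8.8750, -0.1250, 7.8750, 2.8750, -25.1250, 2.8750
Σ(xᵢ − x̄)² = 796.8750 ⇒ m₂ = 796.8750/8 = 99.60938
Σ(xᵢ − x̄)³ = -14601.8438 ⇒ m₃ = -14601.8438/8 = -1825.23047
m₂^(3/2) = 99.60938^(1.5) = 994.14635
g_1 = m₃ / m₂^(3/2) = -1825.23047 / 994.14635 ≈ -1.836

-1.836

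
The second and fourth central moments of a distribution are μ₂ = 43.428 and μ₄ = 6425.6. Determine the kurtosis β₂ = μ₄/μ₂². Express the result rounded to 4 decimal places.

3.4070

μ₂² = 43.428² = 1885.99118
μ₄/μ₂² = 6425.6 / 1885.99118 = 3.40701
β₂ ≈ 3.4070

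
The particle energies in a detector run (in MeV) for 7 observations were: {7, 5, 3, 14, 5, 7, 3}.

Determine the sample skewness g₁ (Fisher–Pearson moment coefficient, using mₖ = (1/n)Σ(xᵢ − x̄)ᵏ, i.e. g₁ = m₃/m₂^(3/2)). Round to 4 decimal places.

x̄ = (7 + 5 + 3 + 14 + 5 + 7 + 3) / 7 = 6.2857
deviations (xᵢ − x̄): 0.7143, -1.2857, -3.2857, 7.7143, -1.2857, 0.7143, -3.2857
Σ(xᵢ − x̄)² = 85.4286 ⇒ m₂ = 85.4286/7 = 12.20408
Σ(xᵢ − x̄)³ = 384.6122 ⇒ m₃ = 384.6122/7 = 54.94461
m₂^(3/2) = 12.20408^(1.5) = 42.63415
g₁ = m₃ / m₂^(3/2) = 54.94461 / 42.63415 ≈ 1.2887

1.2887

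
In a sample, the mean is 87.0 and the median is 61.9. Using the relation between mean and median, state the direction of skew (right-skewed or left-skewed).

mean − median = 87.0 − 61.9 = 25.1
mean > median ⇒ the longer tail is on the right ⇒ right-skewed (positively skewed).

right-skewed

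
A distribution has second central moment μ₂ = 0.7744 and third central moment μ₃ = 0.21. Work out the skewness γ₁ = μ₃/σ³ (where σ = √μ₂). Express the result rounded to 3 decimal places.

0.308

σ = √μ₂ = √0.7744 = 0.88000
σ³ = μ₂^(3/2) = 0.68147
γ₁ = μ₃/σ³ = 0.21 / 0.68147 ≈ 0.308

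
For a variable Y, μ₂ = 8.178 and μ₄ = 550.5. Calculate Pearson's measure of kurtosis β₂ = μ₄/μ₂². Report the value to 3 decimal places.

8.231

μ₂² = 8.178² = 66.87968
μ₄/μ₂² = 550.5 / 66.87968 = 8.23120
β₂ ≈ 8.231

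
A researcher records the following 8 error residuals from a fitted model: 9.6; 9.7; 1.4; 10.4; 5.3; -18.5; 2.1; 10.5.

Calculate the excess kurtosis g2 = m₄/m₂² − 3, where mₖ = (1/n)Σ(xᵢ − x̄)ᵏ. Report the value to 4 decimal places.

1.5956

x̄ = 3.8125
Σ(xᵢ − x̄)² = 665.0888 ⇒ m₂ = 83.13609
Σ(xᵢ − x̄)⁴ = 254106.3402 ⇒ m₄ = 31763.29252
m₂² = 6911.61008
g2 = m₄/m₂² − 3 = 4.59564 − 3 ≈ 1.5956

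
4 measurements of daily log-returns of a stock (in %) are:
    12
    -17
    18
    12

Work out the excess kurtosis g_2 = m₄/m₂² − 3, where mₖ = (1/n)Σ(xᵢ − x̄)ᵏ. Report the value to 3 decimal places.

-0.739

x̄ = 6.2500
Σ(xᵢ − x̄)² = 744.7500 ⇒ m₂ = 186.18750
Σ(xᵢ − x̄)⁴ = 313455.3281 ⇒ m₄ = 78363.83203
m₂² = 34665.78516
g_2 = m₄/m₂² − 3 = 2.26055 − 3 ≈ -0.739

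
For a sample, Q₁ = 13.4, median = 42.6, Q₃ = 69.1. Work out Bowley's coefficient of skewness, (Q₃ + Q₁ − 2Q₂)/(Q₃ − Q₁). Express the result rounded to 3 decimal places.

-0.048

numerator: Q₃ + Q₁ − 2Q₂ = 69.1 + 13.4 − 2×42.6 = -2.7000
denominator: Q₃ − Q₁ = 69.1 − 13.4 = 55.7000
Bowley skewness = -2.7000 / 55.7000 ≈ -0.048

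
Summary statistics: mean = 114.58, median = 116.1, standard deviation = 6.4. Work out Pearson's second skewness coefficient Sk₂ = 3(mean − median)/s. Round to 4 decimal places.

Sk₂ = 3(114.58 − 116.1) / 6.4 = 3 × -1.5200 / 6.4
    = -4.5600 / 6.4 ≈ -0.7125

-0.7125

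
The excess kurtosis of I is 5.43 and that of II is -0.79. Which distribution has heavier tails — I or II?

Higher excess kurtosis ⇒ heavier tails relative to the normal distribution.
5.43 vs -0.79: the larger is 5.43, so I has heavier tails. (I is leptokurtic — heavier-than-normal tails; the other is platykurtic.)

I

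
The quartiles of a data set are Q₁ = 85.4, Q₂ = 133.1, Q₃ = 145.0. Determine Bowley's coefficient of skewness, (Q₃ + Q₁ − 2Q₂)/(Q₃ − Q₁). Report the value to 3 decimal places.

-0.601

numerator: Q₃ + Q₁ − 2Q₂ = 145.0 + 85.4 − 2×133.1 = -35.8000
denominator: Q₃ − Q₁ = 145.0 − 85.4 = 59.6000
Bowley skewness = -35.8000 / 59.6000 ≈ -0.601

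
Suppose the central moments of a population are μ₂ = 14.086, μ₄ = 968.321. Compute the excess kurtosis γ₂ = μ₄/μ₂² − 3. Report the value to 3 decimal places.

μ₂² = 14.086² = 198.41540
μ₄/μ₂² = 968.321 / 198.41540 = 4.88027
γ₂ = 4.88027 − 3 ≈ 1.880

1.880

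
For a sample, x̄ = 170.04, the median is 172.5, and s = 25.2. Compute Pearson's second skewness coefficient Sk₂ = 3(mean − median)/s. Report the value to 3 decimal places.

-0.293

Sk₂ = 3(170.04 − 172.5) / 25.2 = 3 × -2.4600 / 25.2
    = -7.3800 / 25.2 ≈ -0.293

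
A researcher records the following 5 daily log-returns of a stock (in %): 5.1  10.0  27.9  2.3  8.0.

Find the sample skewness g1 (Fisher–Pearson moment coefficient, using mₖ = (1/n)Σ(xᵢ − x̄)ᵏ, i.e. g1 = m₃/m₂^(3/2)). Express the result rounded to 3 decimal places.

1.191

x̄ = (5.1 + 10.0 + 27.9 + 2.3 + 8.0) / 5 = 10.6600
deviations (xᵢ − x̄): -5.5600, -0.6600, 17.2400, -8.3600, -2.6600
Σ(xᵢ − x̄)² = 405.5320 ⇒ m₂ = 405.5320/5 = 81.10640
Σ(xᵢ − x̄)³ = 4348.7662 ⇒ m₃ = 4348.7662/5 = 869.75323
m₂^(3/2) = 81.10640^(1.5) = 730.43687
g1 = m₃ / m₂^(3/2) = 869.75323 / 730.43687 ≈ 1.191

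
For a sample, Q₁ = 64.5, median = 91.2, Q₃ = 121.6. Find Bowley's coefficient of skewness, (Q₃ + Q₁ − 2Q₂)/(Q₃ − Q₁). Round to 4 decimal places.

numerator: Q₃ + Q₁ − 2Q₂ = 121.6 + 64.5 − 2×91.2 = 3.7000
denominator: Q₃ − Q₁ = 121.6 − 64.5 = 57.1000
Bowley skewness = 3.7000 / 57.1000 ≈ 0.0648

0.0648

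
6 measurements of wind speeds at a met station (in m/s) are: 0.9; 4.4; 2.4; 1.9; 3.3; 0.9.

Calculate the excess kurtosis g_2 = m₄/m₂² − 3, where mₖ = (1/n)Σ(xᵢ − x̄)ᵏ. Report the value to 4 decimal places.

x̄ = 2.3000
Σ(xᵢ − x̄)² = 9.5000 ⇒ m₂ = 1.58333
Σ(xᵢ − x̄)⁴ = 28.1570 ⇒ m₄ = 4.69283
m₂² = 2.50694
g_2 = m₄/m₂² − 3 = 1.87193 − 3 ≈ -1.1281

-1.1281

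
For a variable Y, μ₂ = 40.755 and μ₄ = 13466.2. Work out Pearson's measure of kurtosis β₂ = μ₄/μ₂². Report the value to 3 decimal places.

8.107

μ₂² = 40.755² = 1660.97003
μ₄/μ₂² = 13466.2 / 1660.97003 = 8.10743
β₂ ≈ 8.107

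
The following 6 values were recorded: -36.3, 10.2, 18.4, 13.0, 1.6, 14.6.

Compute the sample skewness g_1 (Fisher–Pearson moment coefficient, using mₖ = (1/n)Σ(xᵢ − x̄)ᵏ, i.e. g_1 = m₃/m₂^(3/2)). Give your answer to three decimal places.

x̄ = (-36.3 + 10.2 + 18.4 + 13.0 + 1.6 + 14.6) / 6 = 3.5833
deviations (xᵢ − x̄): -39.8833, 6.6167, 14.8167, 9.4167, -1.9833, 11.0167
Σ(xᵢ − x̄)² = 2067.9683 ⇒ m₂ = 2067.9683/6 = 344.66139
Σ(xᵢ − x̄)³ = -57734.9286 ⇒ m₃ = -57734.9286/6 = -9622.48809
m₂^(3/2) = 344.66139^(1.5) = 6398.65877
g_1 = m₃ / m₂^(3/2) = -9622.48809 / 6398.65877 ≈ -1.504

-1.504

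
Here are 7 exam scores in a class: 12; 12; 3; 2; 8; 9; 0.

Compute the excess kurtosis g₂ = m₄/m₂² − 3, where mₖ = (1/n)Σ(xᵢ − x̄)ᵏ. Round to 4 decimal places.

x̄ = 6.5714
Σ(xᵢ − x̄)² = 143.7143 ⇒ m₂ = 20.53061
Σ(xᵢ − x̄)⁴ = 4240.0875 ⇒ m₄ = 605.72678
m₂² = 421.50604
g₂ = m₄/m₂² − 3 = 1.43705 − 3 ≈ -1.5629

-1.5629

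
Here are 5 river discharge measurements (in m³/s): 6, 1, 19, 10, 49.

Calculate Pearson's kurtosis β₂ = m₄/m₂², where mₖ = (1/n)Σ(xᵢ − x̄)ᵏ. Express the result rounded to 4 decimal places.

2.6753

x̄ = 17.0000
Σ(xᵢ − x̄)² = 1454.0000 ⇒ m₂ = 290.80000
Σ(xᵢ − x̄)⁴ = 1131170.0000 ⇒ m₄ = 226234.00000
m₂² = 84564.64000
β₂ = m₄/m₂² = 226234.00000 / 84564.64000 ≈ 2.6753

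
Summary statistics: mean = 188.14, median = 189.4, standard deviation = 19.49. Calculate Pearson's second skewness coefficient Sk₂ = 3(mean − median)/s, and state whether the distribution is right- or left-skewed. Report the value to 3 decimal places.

Sk₂ = 3(188.14 − 189.4) / 19.49 = 3 × -1.2600 / 19.49
    = -3.7800 / 19.49 ≈ -0.194
Sk₂ < 0 ⇒ mean < median ⇒ left-skewed (negative skew).

-0.194, left-skewed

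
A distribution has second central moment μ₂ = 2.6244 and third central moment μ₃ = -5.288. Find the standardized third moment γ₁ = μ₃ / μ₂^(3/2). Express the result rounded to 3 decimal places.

-1.244

σ = √μ₂ = √2.6244 = 1.62000
σ³ = μ₂^(3/2) = 4.25153
γ₁ = μ₃/σ³ = -5.288 / 4.25153 ≈ -1.244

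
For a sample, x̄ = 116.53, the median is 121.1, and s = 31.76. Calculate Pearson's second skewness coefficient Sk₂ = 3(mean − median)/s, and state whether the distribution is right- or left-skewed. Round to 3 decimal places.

Sk₂ = 3(116.53 − 121.1) / 31.76 = 3 × -4.5700 / 31.76
    = -13.7100 / 31.76 ≈ -0.432
Sk₂ < 0 ⇒ mean < median ⇒ left-skewed (negative skew).

-0.432, left-skewed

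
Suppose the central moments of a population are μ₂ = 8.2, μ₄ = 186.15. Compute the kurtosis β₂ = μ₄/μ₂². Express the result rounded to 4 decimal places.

2.7684

μ₂² = 8.2² = 67.24000
μ₄/μ₂² = 186.15 / 67.24000 = 2.76844
β₂ ≈ 2.7684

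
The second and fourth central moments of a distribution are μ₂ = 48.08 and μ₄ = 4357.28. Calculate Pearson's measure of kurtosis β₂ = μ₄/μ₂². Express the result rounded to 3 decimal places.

1.885

μ₂² = 48.08² = 2311.68640
μ₄/μ₂² = 4357.28 / 2311.68640 = 1.88489
β₂ ≈ 1.885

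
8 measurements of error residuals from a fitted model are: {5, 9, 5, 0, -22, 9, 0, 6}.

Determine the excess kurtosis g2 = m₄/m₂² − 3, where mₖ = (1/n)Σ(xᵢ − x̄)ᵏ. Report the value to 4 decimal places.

1.8965

x̄ = 1.5000
Σ(xᵢ − x̄)² = 714.0000 ⇒ m₂ = 89.25000
Σ(xᵢ − x̄)⁴ = 312028.5000 ⇒ m₄ = 39003.56250
m₂² = 7965.56250
g2 = m₄/m₂² − 3 = 4.89652 − 3 ≈ 1.8965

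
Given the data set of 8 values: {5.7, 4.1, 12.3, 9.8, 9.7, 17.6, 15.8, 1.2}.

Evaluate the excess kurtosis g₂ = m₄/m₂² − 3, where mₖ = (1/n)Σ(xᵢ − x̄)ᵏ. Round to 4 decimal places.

x̄ = 9.5250
Σ(xᵢ − x̄)² = 225.7550 ⇒ m₂ = 28.21938
Σ(xᵢ − x̄)⁴ = 11745.0062 ⇒ m₄ = 1468.12577
m₂² = 796.33313
g₂ = m₄/m₂² − 3 = 1.84361 − 3 ≈ -1.1564

-1.1564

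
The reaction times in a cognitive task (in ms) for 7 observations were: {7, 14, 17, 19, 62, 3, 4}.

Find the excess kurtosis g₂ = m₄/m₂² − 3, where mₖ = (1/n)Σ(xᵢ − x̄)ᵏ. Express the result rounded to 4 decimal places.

1.3281

x̄ = 18.0000
Σ(xᵢ − x̄)² = 2496.0000 ⇒ m₂ = 356.57143
Σ(xᵢ − x̄)⁴ = 3852036.0000 ⇒ m₄ = 550290.85714
m₂² = 127143.18367
g₂ = m₄/m₂² − 3 = 4.32812 − 3 ≈ 1.3281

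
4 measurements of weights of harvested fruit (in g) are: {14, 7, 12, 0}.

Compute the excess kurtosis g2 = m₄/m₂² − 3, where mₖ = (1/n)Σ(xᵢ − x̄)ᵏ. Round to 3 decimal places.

x̄ = 8.2500
Σ(xᵢ − x̄)² = 116.7500 ⇒ m₂ = 29.18750
Σ(xᵢ − x̄)⁴ = 5925.8281 ⇒ m₄ = 1481.45703
m₂² = 851.91016
g2 = m₄/m₂² − 3 = 1.73898 − 3 ≈ -1.261

-1.261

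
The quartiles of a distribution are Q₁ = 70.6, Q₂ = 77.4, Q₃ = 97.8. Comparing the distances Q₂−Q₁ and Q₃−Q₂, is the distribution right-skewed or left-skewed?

right-skewed

Q₂ − Q₁ = 6.8;  Q₃ − Q₂ = 20.4
Q₃ − Q₂ > Q₂ − Q₁ ⇒ the upper half is more spread out ⇒ right-skewed.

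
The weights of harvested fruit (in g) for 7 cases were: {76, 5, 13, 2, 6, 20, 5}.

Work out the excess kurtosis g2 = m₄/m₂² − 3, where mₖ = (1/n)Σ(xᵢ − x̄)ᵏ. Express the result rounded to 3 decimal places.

x̄ = 18.1429
Σ(xᵢ − x̄)² = 4130.8571 ⇒ m₂ = 590.12245
Σ(xᵢ − x̄)⁴ = 11355449.9708 ⇒ m₄ = 1622207.13869
m₂² = 348244.50479
g2 = m₄/m₂² − 3 = 4.65824 − 3 ≈ 1.658

1.658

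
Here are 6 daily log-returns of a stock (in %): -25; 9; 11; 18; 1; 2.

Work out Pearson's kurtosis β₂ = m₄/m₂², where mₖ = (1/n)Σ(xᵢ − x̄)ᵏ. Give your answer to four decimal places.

x̄ = 2.6667
Σ(xᵢ − x̄)² = 1113.3333 ⇒ m₂ = 185.55556
Σ(xᵢ − x̄)⁴ = 647621.7778 ⇒ m₄ = 107936.96296
m₂² = 34430.86420
β₂ = m₄/m₂² = 107936.96296 / 34430.86420 ≈ 3.1349

3.1349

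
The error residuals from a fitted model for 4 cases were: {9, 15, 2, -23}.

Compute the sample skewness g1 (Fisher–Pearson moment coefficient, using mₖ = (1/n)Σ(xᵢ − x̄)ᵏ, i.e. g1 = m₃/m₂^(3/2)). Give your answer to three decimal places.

x̄ = (9 + 15 + 2 - 23) / 4 = 0.7500
deviations (xᵢ − x̄): 8.2500, 14.2500, 1.2500, -23.7500
Σ(xᵢ − x̄)² = 836.7500 ⇒ m₂ = 836.7500/4 = 209.18750
Σ(xᵢ − x̄)³ = -9939.3750 ⇒ m₃ = -9939.3750/4 = -2484.84375
m₂^(3/2) = 209.18750^(1.5) = 3025.54485
g1 = m₃ / m₂^(3/2) = -2484.84375 / 3025.54485 ≈ -0.821

-0.821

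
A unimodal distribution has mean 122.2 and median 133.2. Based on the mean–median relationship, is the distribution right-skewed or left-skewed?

mean − median = 122.2 − 133.2 = -11.0
mean < median ⇒ the longer tail is on the left ⇒ left-skewed (negatively skewed).

left-skewed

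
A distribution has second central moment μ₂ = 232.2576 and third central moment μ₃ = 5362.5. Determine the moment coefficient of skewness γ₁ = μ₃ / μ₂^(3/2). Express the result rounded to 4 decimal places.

1.5150

σ = √μ₂ = √232.2576 = 15.24000
σ³ = μ₂^(3/2) = 3539.60582
γ₁ = μ₃/σ³ = 5362.5 / 3539.60582 ≈ 1.5150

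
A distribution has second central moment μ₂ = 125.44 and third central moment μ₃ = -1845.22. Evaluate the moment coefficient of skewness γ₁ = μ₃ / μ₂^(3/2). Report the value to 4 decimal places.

σ = √μ₂ = √125.44 = 11.20000
σ³ = μ₂^(3/2) = 1404.92800
γ₁ = μ₃/σ³ = -1845.22 / 1404.92800 ≈ -1.3134

-1.3134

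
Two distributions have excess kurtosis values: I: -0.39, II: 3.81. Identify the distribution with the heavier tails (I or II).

II

Higher excess kurtosis ⇒ heavier tails relative to the normal distribution.
-0.39 vs 3.81: the larger is 3.81, so II has heavier tails. (II is leptokurtic — heavier-than-normal tails; the other is platykurtic.)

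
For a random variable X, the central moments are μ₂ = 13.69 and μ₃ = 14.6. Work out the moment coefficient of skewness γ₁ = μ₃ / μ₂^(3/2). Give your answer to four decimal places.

σ = √μ₂ = √13.69 = 3.70000
σ³ = μ₂^(3/2) = 50.65300
γ₁ = μ₃/σ³ = 14.6 / 50.65300 ≈ 0.2882

0.2882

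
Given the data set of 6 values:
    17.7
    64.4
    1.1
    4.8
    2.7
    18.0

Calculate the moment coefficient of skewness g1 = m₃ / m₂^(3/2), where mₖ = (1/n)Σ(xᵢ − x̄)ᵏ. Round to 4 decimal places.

1.4222

x̄ = (17.7 + 64.4 + 1.1 + 4.8 + 2.7 + 18.0) / 6 = 18.1167
deviations (xᵢ − x̄): -0.4167, 46.2833, -17.0167, -13.3167, -15.4167, -0.1167
Σ(xᵢ − x̄)² = 2846.9083 ⇒ m₂ = 2846.9083/6 = 474.48472
Σ(xᵢ − x̄)³ = 88192.5356 ⇒ m₃ = 88192.5356/6 = 14698.75593
m₂^(3/2) = 474.48472^(1.5) = 10335.54423
g1 = m₃ / m₂^(3/2) = 14698.75593 / 10335.54423 ≈ 1.4222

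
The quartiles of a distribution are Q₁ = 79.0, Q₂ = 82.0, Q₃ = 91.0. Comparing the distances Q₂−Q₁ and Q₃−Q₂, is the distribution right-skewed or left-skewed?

right-skewed

Q₂ − Q₁ = 3.0;  Q₃ − Q₂ = 9.0
Q₃ − Q₂ > Q₂ − Q₁ ⇒ the upper half is more spread out ⇒ right-skewed.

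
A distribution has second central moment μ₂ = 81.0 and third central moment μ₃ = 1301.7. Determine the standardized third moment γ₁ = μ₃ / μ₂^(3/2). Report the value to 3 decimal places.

σ = √μ₂ = √81.0 = 9.00000
σ³ = μ₂^(3/2) = 729.00000
γ₁ = μ₃/σ³ = 1301.7 / 729.00000 ≈ 1.786

1.786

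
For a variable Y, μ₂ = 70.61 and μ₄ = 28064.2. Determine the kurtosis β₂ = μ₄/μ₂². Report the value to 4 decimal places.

μ₂² = 70.61² = 4985.77210
μ₄/μ₂² = 28064.2 / 4985.77210 = 5.62886
β₂ ≈ 5.6289

5.6289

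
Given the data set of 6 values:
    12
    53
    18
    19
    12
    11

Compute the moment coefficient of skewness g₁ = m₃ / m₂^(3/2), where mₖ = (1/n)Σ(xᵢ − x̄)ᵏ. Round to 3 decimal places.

1.618

x̄ = (12 + 53 + 18 + 19 + 12 + 11) / 6 = 20.8333
deviations (xᵢ − x̄): -8.8333, 32.1667, -2.8333, -1.8333, -8.8333, -9.8333
Σ(xᵢ − x̄)² = 1298.8333 ⇒ m₂ = 1298.8333/6 = 216.47222
Σ(xᵢ − x̄)³ = 30924.4444 ⇒ m₃ = 30924.4444/6 = 5154.07407
m₂^(3/2) = 216.47222^(1.5) = 3184.95473
g₁ = m₃ / m₂^(3/2) = 5154.07407 / 3184.95473 ≈ 1.618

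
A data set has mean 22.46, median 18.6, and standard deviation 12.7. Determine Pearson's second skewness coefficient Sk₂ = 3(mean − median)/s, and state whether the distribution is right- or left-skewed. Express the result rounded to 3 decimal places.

Sk₂ = 3(22.46 − 18.6) / 12.7 = 3 × 3.8600 / 12.7
    = 11.5800 / 12.7 ≈ 0.912
Sk₂ > 0 ⇒ mean > median ⇒ right-skewed (positive skew).

0.912, right-skewed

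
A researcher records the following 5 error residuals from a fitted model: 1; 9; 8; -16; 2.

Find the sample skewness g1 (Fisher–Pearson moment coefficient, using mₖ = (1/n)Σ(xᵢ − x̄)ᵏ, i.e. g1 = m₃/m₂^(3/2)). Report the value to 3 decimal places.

-1.055

x̄ = (1 + 9 + 8 - 16 + 2) / 5 = 0.8000
deviations (xᵢ − x̄): 0.2000, 8.2000, 7.2000, -16.8000, 1.2000
Σ(xᵢ − x̄)² = 402.8000 ⇒ m₂ = 402.8000/5 = 80.56000
Σ(xᵢ − x̄)³ = -3815.2800 ⇒ m₃ = -3815.2800/5 = -763.05600
m₂^(3/2) = 80.56000^(1.5) = 723.06807
g1 = m₃ / m₂^(3/2) = -763.05600 / 723.06807 ≈ -1.055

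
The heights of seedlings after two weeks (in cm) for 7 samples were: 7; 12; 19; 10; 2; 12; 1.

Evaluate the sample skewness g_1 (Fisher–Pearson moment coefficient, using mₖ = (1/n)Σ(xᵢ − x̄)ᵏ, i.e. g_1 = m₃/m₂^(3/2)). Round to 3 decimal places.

0.140

x̄ = (7 + 12 + 19 + 10 + 2 + 12 + 1) / 7 = 9.0000
deviations (xᵢ − x̄): -2.0000, 3.0000, 10.0000, 1.0000, -7.0000, 3.0000, -8.0000
Σ(xᵢ − x̄)² = 236.0000 ⇒ m₂ = 236.0000/7 = 33.71429
Σ(xᵢ − x̄)³ = 192.0000 ⇒ m₃ = 192.0000/7 = 27.42857
m₂^(3/2) = 33.71429^(1.5) = 195.75864
g_1 = m₃ / m₂^(3/2) = 27.42857 / 195.75864 ≈ 0.140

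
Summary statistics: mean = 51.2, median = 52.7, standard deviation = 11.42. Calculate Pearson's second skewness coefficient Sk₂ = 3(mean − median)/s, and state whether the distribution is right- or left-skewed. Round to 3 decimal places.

Sk₂ = 3(51.2 − 52.7) / 11.42 = 3 × -1.5000 / 11.42
    = -4.5000 / 11.42 ≈ -0.394
Sk₂ < 0 ⇒ mean < median ⇒ left-skewed (negative skew).

-0.394, left-skewed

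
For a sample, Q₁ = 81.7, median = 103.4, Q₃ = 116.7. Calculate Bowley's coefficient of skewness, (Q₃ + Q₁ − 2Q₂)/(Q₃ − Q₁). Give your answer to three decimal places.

numerator: Q₃ + Q₁ − 2Q₂ = 116.7 + 81.7 − 2×103.4 = -8.4000
denominator: Q₃ − Q₁ = 116.7 − 81.7 = 35.0000
Bowley skewness = -8.4000 / 35.0000 ≈ -0.240

-0.240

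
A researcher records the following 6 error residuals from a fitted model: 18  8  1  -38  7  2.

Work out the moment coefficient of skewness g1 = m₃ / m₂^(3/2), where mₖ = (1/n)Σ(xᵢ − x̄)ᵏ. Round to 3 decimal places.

x̄ = (18 + 8 + 1 - 38 + 7 + 2) / 6 = -0.3333
deviations (xᵢ − x̄): 18.3333, 8.3333, 1.3333, -37.6667, 7.3333, 2.3333
Σ(xᵢ − x̄)² = 1885.3333 ⇒ m₂ = 1885.3333/6 = 314.22222
Σ(xᵢ − x̄)³ = -46290.4444 ⇒ m₃ = -46290.4444/6 = -7715.07407
m₂^(3/2) = 314.22222^(1.5) = 5570.00190
g1 = m₃ / m₂^(3/2) = -7715.07407 / 5570.00190 ≈ -1.385

-1.385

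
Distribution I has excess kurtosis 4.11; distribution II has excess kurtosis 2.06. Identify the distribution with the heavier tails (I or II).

Higher excess kurtosis ⇒ heavier tails relative to the normal distribution.
4.11 vs 2.06: the larger is 4.11, so I has heavier tails.

I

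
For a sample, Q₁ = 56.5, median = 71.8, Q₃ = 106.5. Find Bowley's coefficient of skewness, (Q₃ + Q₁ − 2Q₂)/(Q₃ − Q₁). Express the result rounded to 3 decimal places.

numerator: Q₃ + Q₁ − 2Q₂ = 106.5 + 56.5 − 2×71.8 = 19.4000
denominator: Q₃ − Q₁ = 106.5 − 56.5 = 50.0000
Bowley skewness = 19.4000 / 50.0000 ≈ 0.388

0.388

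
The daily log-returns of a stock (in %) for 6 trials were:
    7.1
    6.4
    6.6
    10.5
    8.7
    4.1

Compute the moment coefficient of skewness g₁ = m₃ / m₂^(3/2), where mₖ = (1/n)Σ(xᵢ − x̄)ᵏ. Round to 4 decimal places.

x̄ = (7.1 + 6.4 + 6.6 + 10.5 + 8.7 + 4.1) / 6 = 7.2333
deviations (xᵢ − x̄): -0.1333, -0.8333, -0.6333, 3.2667, 1.4667, -3.1333
Σ(xᵢ − x̄)² = 23.7533 ⇒ m₂ = 23.7533/6 = 3.95889
Σ(xᵢ − x̄)³ = 6.4164 ⇒ m₃ = 6.4164/6 = 1.06941
m₂^(3/2) = 3.95889^(1.5) = 7.87698
g₁ = m₃ / m₂^(3/2) = 1.06941 / 7.87698 ≈ 0.1358

0.1358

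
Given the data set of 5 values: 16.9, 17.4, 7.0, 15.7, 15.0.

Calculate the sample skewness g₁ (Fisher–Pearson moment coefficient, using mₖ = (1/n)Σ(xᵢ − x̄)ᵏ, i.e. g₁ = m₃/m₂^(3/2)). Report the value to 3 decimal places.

-1.317

x̄ = (16.9 + 17.4 + 7.0 + 15.7 + 15.0) / 5 = 14.4000
deviations (xᵢ − x̄): 2.5000, 3.0000, -7.4000, 1.3000, 0.6000
Σ(xᵢ − x̄)² = 72.0600 ⇒ m₂ = 72.0600/5 = 14.41200
Σ(xᵢ − x̄)³ = -360.1860 ⇒ m₃ = -360.1860/5 = -72.03720
m₂^(3/2) = 14.41200^(1.5) = 54.71248
g₁ = m₃ / m₂^(3/2) = -72.03720 / 54.71248 ≈ -1.317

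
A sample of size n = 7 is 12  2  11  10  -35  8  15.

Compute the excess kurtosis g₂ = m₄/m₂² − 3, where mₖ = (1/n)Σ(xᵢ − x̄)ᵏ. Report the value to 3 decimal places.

x̄ = 3.2857
Σ(xᵢ − x̄)² = 1807.4286 ⇒ m₂ = 258.20408
Σ(xᵢ − x̄)⁴ = 2179225.4111 ⇒ m₄ = 311317.91587
m₂² = 66669.34777
g₂ = m₄/m₂² − 3 = 4.66958 − 3 ≈ 1.670

1.670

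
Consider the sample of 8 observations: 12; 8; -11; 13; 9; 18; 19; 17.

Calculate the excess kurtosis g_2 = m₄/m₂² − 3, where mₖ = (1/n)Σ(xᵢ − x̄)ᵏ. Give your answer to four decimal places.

x̄ = 10.6250
Σ(xᵢ − x̄)² = 649.8750 ⇒ m₂ = 81.23438
Σ(xᵢ − x̄)⁴ = 228307.3066 ⇒ m₄ = 28538.41333
m₂² = 6599.02368
g_2 = m₄/m₂² − 3 = 4.32464 − 3 ≈ 1.3246

1.3246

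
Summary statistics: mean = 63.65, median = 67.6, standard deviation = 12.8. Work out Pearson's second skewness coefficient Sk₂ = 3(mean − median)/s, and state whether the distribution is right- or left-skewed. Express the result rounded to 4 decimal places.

Sk₂ = 3(63.65 − 67.6) / 12.8 = 3 × -3.9500 / 12.8
    = -11.8500 / 12.8 ≈ -0.9258
Sk₂ < 0 ⇒ mean < median ⇒ left-skewed (negative skew).

-0.9258, left-skewed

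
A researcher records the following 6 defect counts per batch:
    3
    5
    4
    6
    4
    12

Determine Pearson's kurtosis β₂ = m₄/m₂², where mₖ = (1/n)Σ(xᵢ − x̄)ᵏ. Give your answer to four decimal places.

3.5334

x̄ = 5.6667
Σ(xᵢ − x̄)² = 53.3333 ⇒ m₂ = 8.88889
Σ(xᵢ − x̄)⁴ = 1675.1111 ⇒ m₄ = 279.18519
m₂² = 79.01235
β₂ = m₄/m₂² = 279.18519 / 79.01235 ≈ 3.5334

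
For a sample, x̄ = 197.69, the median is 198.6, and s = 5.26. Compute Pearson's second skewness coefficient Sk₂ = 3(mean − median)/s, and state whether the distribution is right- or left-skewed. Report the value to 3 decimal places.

-0.519, left-skewed

Sk₂ = 3(197.69 − 198.6) / 5.26 = 3 × -0.9100 / 5.26
    = -2.7300 / 5.26 ≈ -0.519
Sk₂ < 0 ⇒ mean < median ⇒ left-skewed (negative skew).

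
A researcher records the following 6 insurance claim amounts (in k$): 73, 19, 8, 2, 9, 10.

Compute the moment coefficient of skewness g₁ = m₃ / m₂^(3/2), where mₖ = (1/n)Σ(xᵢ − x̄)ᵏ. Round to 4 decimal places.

1.6243

x̄ = (73 + 19 + 8 + 2 + 9 + 10) / 6 = 20.1667
deviations (xᵢ − x̄): 52.8333, -1.1667, -12.1667, -18.1667, -11.1667, -10.1667
Σ(xᵢ − x̄)² = 3498.8333 ⇒ m₂ = 3498.8333/6 = 583.13889
Σ(xᵢ − x̄)³ = 137235.5556 ⇒ m₃ = 137235.5556/6 = 22872.59259
m₂^(3/2) = 583.13889^(1.5) = 14081.79467
g₁ = m₃ / m₂^(3/2) = 22872.59259 / 14081.79467 ≈ 1.6243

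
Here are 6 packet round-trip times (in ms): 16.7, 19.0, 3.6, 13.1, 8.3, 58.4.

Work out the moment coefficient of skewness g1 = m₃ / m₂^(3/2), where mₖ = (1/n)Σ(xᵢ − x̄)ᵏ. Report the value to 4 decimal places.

x̄ = (16.7 + 19.0 + 3.6 + 13.1 + 8.3 + 58.4) / 6 = 19.8500
deviations (xᵢ − x̄): -3.1500, -0.8500, -16.2500, -6.7500, -11.5500, 38.5500
Σ(xᵢ − x̄)² = 1939.7750 ⇒ m₂ = 1939.7750/6 = 323.29583
Σ(xᵢ − x̄)³ = 51118.0200 ⇒ m₃ = 51118.0200/6 = 8519.67000
m₂^(3/2) = 323.29583^(1.5) = 5812.99783
g1 = m₃ / m₂^(3/2) = 8519.67000 / 5812.99783 ≈ 1.4656

1.4656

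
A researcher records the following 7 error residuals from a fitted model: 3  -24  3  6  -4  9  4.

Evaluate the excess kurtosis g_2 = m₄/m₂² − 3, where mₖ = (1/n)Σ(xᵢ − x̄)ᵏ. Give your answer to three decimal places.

x̄ = -0.4286
Σ(xᵢ − x̄)² = 741.7143 ⇒ m₂ = 105.95918
Σ(xᵢ − x̄)⁴ = 319139.3936 ⇒ m₄ = 45591.34194
m₂² = 11227.34860
g_2 = m₄/m₂² − 3 = 4.06074 − 3 ≈ 1.061

1.061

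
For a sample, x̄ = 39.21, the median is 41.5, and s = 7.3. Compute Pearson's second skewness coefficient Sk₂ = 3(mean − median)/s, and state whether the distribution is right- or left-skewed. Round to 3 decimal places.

Sk₂ = 3(39.21 − 41.5) / 7.3 = 3 × -2.2900 / 7.3
    = -6.8700 / 7.3 ≈ -0.941
Sk₂ < 0 ⇒ mean < median ⇒ left-skewed (negative skew).

-0.941, left-skewed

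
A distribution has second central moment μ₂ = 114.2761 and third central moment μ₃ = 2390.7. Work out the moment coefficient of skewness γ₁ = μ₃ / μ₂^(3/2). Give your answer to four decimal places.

σ = √μ₂ = √114.2761 = 10.69000
σ³ = μ₂^(3/2) = 1221.61151
γ₁ = μ₃/σ³ = 2390.7 / 1221.61151 ≈ 1.9570

1.9570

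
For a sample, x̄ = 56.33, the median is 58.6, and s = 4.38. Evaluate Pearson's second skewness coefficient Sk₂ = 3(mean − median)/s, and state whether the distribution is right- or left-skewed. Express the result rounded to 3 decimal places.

Sk₂ = 3(56.33 − 58.6) / 4.38 = 3 × -2.2700 / 4.38
    = -6.8100 / 4.38 ≈ -1.555
Sk₂ < 0 ⇒ mean < median ⇒ left-skewed (negative skew).

-1.555, left-skewed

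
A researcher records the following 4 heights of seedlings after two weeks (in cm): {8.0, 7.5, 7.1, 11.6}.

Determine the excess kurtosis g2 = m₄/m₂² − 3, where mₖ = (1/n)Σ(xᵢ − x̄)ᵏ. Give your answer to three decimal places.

-0.751

x̄ = 8.5500
Σ(xᵢ − x̄)² = 12.8100 ⇒ m₂ = 3.20250
Σ(xᵢ − x̄)⁴ = 92.2640 ⇒ m₄ = 23.06601
m₂² = 10.25601
g2 = m₄/m₂² − 3 = 2.24902 − 3 ≈ -0.751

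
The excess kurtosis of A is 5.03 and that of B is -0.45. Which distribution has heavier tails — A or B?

Higher excess kurtosis ⇒ heavier tails relative to the normal distribution.
5.03 vs -0.45: the larger is 5.03, so A has heavier tails. (A is leptokurtic — heavier-than-normal tails; the other is platykurtic.)

A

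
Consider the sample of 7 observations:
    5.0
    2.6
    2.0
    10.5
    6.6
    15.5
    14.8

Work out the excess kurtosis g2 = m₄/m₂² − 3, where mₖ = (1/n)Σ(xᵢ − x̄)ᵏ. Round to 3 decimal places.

x̄ = 8.1429
Σ(xᵢ − x̄)² = 184.7171 ⇒ m₂ = 26.38816
Σ(xᵢ − x̄)⁴ = 7395.7661 ⇒ m₄ = 1056.53802
m₂² = 696.33516
g2 = m₄/m₂² − 3 = 1.51728 − 3 ≈ -1.483

-1.483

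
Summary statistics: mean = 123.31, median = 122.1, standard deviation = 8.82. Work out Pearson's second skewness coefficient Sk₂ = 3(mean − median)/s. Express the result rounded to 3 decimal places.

0.412

Sk₂ = 3(123.31 − 122.1) / 8.82 = 3 × 1.2100 / 8.82
    = 3.6300 / 8.82 ≈ 0.412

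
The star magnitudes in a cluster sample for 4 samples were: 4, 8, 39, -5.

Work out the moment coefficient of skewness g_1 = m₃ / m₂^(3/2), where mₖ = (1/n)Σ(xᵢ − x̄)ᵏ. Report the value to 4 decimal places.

0.8719

x̄ = (4 + 8 + 39 - 5) / 4 = 11.5000
deviations (xᵢ − x̄): -7.5000, -3.5000, 27.5000, -16.5000
Σ(xᵢ − x̄)² = 1097.0000 ⇒ m₂ = 1097.0000/4 = 274.25000
Σ(xᵢ − x̄)³ = 15840.0000 ⇒ m₃ = 15840.0000/4 = 3960.00000
m₂^(3/2) = 274.25000^(1.5) = 4541.71580
g_1 = m₃ / m₂^(3/2) = 3960.00000 / 4541.71580 ≈ 0.8719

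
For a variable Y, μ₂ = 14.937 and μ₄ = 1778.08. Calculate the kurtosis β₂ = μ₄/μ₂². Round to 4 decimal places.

μ₂² = 14.937² = 223.11397
μ₄/μ₂² = 1778.08 / 223.11397 = 7.96938
β₂ ≈ 7.9694

7.9694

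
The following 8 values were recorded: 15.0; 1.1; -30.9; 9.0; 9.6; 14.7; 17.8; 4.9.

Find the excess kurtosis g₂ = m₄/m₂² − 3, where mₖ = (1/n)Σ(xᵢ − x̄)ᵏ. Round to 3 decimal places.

1.804

x̄ = 5.1500
Σ(xᵢ − x̄)² = 1698.9400 ⇒ m₂ = 212.36750
Σ(xᵢ − x̄)⁴ = 1733186.0114 ⇒ m₄ = 216648.25143
m₂² = 45099.95506
g₂ = m₄/m₂² − 3 = 4.80374 − 3 ≈ 1.804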